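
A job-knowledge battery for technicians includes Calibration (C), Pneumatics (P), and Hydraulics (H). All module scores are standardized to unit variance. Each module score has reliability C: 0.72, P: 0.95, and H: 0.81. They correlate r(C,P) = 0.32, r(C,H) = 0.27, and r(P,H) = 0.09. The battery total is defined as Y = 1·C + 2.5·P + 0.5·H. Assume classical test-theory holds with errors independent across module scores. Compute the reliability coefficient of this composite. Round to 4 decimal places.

Var(Y) = 1 + 2.5² + 0.5² + 2·[2.5·0.32 + 0.5·0.27 + 1.25·0.09] = 7.5 + 2.095 = 9.595.
Under uncorrelated errors the observed covariances equal the true-score covariances, so only the own-variance terms attenuate.
True-score variance = [0.72 + 2.5²·0.95 + 0.5²·0.81] + 2.095 = 6.86 + 2.095 = 8.955.
Reliability = 8.955 / 9.595 = 0.9333.

0.9333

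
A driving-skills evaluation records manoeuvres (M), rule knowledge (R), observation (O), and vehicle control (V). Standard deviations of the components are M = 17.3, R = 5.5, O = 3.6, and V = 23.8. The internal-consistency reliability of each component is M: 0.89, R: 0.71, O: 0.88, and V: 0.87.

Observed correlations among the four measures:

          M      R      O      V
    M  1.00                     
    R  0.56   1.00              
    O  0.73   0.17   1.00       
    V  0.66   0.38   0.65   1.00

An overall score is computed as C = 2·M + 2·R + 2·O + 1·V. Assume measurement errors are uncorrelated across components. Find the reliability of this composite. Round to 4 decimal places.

Var(C) = 2²·17.3² + 2²·5.5² + 2²·3.6² + 23.8² + 2·[4·17.3·5.5·0.56 + 4·17.3·3.6·0.73 + 2·17.3·23.8·0.66 + 4·5.5·3.6·0.17 + 2·5.5·23.8·0.38 + 2·3.6·23.8·0.65] = 1936.44 + 2325.64 = 4262.08.
With uncorrelated errors the cross-covariances are all true-score covariance, so they carry over unchanged; only the diagonal terms shrink to ρᵢσᵢ².
True-score variance = [2²·17.3²·0.89 + 2²·5.5²·0.71 + 2²·3.6²·0.88 + 23.8²·0.87] + 2325.64 = 1689.8 + 2325.64 = 4015.45.
Reliability = 4015.45 / 4262.08 = 0.9421.

0.9421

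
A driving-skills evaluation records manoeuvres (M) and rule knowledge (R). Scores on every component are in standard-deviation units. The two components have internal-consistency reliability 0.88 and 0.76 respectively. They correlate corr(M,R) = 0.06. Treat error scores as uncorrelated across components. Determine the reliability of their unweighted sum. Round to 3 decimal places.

0.830

Var(M+R) = 2 + 2·[0.06] = 2 + 0.12 = 2.12.
With uncorrelated errors the cross-covariances are all true-score covariance, so they carry over unchanged; only the diagonal terms shrink to ρᵢσᵢ².
True-score variance = [0.88 + 0.76] + 0.12 = 1.64 + 0.12 = 1.76.
Reliability = 1.76 / 2.12 = 0.830.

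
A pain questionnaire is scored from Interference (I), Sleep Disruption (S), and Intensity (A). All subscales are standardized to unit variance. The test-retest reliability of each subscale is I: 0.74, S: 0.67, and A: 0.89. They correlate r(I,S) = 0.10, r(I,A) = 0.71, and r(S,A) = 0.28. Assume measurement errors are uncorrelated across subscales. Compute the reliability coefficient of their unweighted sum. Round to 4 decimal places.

0.8649

Var(I+S+A) = 3 + 2·[0.10 + 0.71 + 0.28] = 3 + 2.18 = 5.18.
Under uncorrelated errors the observed covariances equal the true-score covariances, so only the own-variance terms attenuate.
True-score variance = [0.74 + 0.67 + 0.89] + 2.18 = 2.3 + 2.18 = 4.48.
Reliability = 4.48 / 5.18 = 0.8649.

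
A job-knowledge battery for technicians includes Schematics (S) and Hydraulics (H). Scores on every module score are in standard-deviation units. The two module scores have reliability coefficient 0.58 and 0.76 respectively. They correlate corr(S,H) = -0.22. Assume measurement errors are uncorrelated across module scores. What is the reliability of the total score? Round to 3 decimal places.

0.577

Var(S+H) = 2 + 2·[(-0.22)] = 2 − 0.44 = 1.56.
Because errors are independent across components, Cov(Tᵢ,Tⱼ) = Cov(Xᵢ,Xⱼ); the off-diagonal part of the true-score variance is the same as above.
True-score variance = [0.58 + 0.76] − 0.44 = 1.34 − 0.44 = 0.9.
Reliability = 0.9 / 1.56 = 0.577.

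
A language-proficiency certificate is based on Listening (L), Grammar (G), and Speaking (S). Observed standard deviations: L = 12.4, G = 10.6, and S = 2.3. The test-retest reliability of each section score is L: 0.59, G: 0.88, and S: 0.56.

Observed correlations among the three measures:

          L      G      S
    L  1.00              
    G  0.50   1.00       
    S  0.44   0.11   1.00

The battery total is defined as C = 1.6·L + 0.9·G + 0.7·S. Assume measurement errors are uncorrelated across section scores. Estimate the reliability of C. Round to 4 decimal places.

0.7550

Var(C) = 1.6²·12.4² + 0.9²·10.6² + 0.7²·2.3² + 2·[1.44·12.4·10.6·0.50 + 1.12·12.4·2.3·0.44 + 0.63·10.6·2.3·0.11] = 487.229 + 220.762 = 707.991.
With uncorrelated errors the cross-covariances are all true-score covariance, so they carry over unchanged; only the diagonal terms shrink to ρᵢσᵢ².
True-score variance = [1.6²·12.4²·0.59 + 0.9²·10.6²·0.88 + 0.7²·2.3²·0.56] + 220.762 = 313.781 + 220.762 = 534.543.
Reliability = 534.543 / 707.991 = 0.7550.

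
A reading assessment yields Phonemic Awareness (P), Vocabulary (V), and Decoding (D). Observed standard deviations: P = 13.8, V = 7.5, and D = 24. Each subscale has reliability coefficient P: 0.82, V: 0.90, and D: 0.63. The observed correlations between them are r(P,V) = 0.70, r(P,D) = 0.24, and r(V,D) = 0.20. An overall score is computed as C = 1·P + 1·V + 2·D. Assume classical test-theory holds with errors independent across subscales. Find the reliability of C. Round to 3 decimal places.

0.717

Var(C) = 13.8² + 7.5² + 2²·24² + 2·[13.8·7.5·0.70 + 2·13.8·24·0.24 + 2·7.5·24·0.20] = 2550.69 + 606.852 = 3157.54.
Because errors are independent across components, Cov(Tᵢ,Tⱼ) = Cov(Xᵢ,Xⱼ); the off-diagonal part of the true-score variance is the same as above.
True-score variance = [13.8²·0.82 + 7.5²·0.90 + 2²·24²·0.63] + 606.852 = 1658.31 + 606.852 = 2265.16.
Reliability = 2265.16 / 3157.54 = 0.717.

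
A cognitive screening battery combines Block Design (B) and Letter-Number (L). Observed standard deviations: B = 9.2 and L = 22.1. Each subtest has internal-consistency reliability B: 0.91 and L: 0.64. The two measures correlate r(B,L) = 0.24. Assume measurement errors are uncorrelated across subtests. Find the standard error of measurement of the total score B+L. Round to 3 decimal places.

Var(total) = 573.05 + 97.5936 = 670.644.
True-score variance = 389.605 + 97.5936 = 487.198, so reliability = 0.7265.
Error variance = 670.644 − 487.198 = 183.445; SEM = √183.445 = 13.544.

13.544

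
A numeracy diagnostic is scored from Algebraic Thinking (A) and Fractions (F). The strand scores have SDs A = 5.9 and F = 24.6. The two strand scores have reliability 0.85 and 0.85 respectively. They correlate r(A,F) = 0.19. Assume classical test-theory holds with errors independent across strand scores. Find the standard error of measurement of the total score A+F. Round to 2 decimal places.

9.80

Var(total) = 639.97 + 55.1532 = 695.123.
True-score variance = 543.975 + 55.1532 = 599.128, so reliability = 0.8619.
Error variance = 695.123 − 599.128 = 95.9955; SEM = √95.9955 = 9.80.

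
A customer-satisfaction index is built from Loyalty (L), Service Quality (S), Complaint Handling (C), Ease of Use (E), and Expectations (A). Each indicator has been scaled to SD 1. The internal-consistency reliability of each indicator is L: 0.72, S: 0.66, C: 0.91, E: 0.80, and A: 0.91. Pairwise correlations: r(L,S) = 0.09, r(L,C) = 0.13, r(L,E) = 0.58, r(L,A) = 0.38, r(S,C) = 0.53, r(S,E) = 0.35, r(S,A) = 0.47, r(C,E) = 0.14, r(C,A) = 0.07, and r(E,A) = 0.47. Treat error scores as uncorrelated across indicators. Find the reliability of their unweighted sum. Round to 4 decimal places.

0.9124

Var(L+S+C+E+A) = 5 + 2·[0.09 + 0.13 + 0.58 + 0.38 + 0.53 + 0.35 + 0.47 + 0.14 + 0.07 + 0.47] = 5 + 6.42 = 11.42.
Because errors are independent across components, Cov(Tᵢ,Tⱼ) = Cov(Xᵢ,Xⱼ); the off-diagonal part of the true-score variance is the same as above.
True-score variance = [0.72 + 0.66 + 0.91 + 0.80 + 0.91] + 6.42 = 4 + 6.42 = 10.42.
Reliability = 10.42 / 11.42 = 0.9124.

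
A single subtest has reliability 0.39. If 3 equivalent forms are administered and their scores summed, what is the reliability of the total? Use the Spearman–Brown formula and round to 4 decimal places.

0.6573

ρ_k = kρ / (1 + (k−1)ρ) = 3·0.39 / (1 + 2·0.39) = 1.170 / 1.780 = 0.6573.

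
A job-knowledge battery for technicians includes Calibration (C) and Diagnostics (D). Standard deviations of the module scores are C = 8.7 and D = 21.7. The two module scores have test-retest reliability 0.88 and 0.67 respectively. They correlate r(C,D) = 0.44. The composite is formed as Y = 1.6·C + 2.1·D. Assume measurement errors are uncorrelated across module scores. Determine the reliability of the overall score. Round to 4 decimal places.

Var(Y) = 1.6²·8.7² + 2.1²·21.7² + 2·[3.36·8.7·21.7·0.44] = 2270.39 + 558.214 = 2828.61.
Under uncorrelated errors the observed covariances equal the true-score covariances, so only the own-variance terms attenuate.
True-score variance = [1.6²·8.7²·0.88 + 2.1²·21.7²·0.67] + 558.214 = 1561.85 + 558.214 = 2120.07.
Reliability = 2120.07 / 2828.61 = 0.7495.

0.7495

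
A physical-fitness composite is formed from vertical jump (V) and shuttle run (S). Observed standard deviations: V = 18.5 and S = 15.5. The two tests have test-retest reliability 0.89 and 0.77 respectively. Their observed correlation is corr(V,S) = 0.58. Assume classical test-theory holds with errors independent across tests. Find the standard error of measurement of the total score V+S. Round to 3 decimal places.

Var(total) = 582.5 + 332.63 = 915.13.
True-score variance = 489.595 + 332.63 = 822.225, so reliability = 0.8985.
Error variance = 915.13 − 822.225 = 92.905; SEM = √92.905 = 9.639.

9.639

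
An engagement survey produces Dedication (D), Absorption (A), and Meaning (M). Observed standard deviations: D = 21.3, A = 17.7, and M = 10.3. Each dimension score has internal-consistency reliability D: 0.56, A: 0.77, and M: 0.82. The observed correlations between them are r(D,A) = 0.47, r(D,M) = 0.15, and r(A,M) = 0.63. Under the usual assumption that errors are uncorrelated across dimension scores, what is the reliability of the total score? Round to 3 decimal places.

Var(D+A+M) = 21.3² + 17.7² + 10.3² + 2·[21.3·17.7·0.47 + 21.3·10.3·0.15 + 17.7·10.3·0.63] = 873.07 + 649.917 = 1522.99.
With uncorrelated errors the cross-covariances are all true-score covariance, so they carry over unchanged; only the diagonal terms shrink to ρᵢσᵢ².
True-score variance = [21.3²·0.56 + 17.7²·0.77 + 10.3²·0.82] + 649.917 = 582.293 + 649.917 = 1232.21.
Reliability = 1232.21 / 1522.99 = 0.809.

0.809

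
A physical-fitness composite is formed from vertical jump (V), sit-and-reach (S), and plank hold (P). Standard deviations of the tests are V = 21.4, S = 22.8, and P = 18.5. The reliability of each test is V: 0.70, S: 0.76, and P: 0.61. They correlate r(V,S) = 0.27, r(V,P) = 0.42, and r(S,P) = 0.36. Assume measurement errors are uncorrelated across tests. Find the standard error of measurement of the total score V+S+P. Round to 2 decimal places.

19.89

Var(total) = 1320.05 + 899.729 = 2219.78.
True-score variance = 924.423 + 899.729 = 1824.15, so reliability = 0.8218.
Error variance = 2219.78 − 1824.15 = 395.627; SEM = √395.627 = 19.89.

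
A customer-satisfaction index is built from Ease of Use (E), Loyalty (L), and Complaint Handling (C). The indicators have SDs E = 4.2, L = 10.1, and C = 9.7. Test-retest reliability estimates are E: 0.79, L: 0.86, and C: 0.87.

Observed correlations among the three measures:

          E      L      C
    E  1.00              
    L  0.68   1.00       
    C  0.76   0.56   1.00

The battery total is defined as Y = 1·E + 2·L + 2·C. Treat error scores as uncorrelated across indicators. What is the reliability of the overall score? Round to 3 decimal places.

0.926

Var(Y) = 4.2² + 2²·10.1² + 2²·9.7² + 2·[2·4.2·10.1·0.68 + 2·4.2·9.7·0.76 + 4·10.1·9.7·0.56] = 802.04 + 678.138 = 1480.18.
Because errors are independent across components, Cov(Tᵢ,Tⱼ) = Cov(Xᵢ,Xⱼ); the off-diagonal part of the true-score variance is the same as above.
True-score variance = [4.2²·0.79 + 2²·10.1²·0.86 + 2²·9.7²·0.87] + 678.138 = 692.283 + 678.138 = 1370.42.
Reliability = 1370.42 / 1480.18 = 0.926.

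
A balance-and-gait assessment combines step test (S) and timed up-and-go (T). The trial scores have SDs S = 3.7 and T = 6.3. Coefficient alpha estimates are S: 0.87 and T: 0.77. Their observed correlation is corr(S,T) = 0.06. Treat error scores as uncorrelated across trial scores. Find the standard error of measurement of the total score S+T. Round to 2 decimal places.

Var(total) = 53.38 + 2.7972 = 56.1772.
True-score variance = 42.4716 + 2.7972 = 45.2688, so reliability = 0.8058.
Error variance = 56.1772 − 45.2688 = 10.9084; SEM = √10.9084 = 3.30.

3.30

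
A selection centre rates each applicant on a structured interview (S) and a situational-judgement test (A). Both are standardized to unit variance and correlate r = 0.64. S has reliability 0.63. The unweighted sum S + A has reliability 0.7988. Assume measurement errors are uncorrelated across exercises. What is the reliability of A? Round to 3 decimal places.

0.710

Var(S+A) = 2 + 2·0.64 = 3.280.
True-score variance = ρ_S + ρ_A + 2·0.64, so 0.7988 = (0.63 + ρ_A + 1.28) / 3.280.
ρ_A = 0.7988·3.280 − 0.63 − 1.28 = 0.710.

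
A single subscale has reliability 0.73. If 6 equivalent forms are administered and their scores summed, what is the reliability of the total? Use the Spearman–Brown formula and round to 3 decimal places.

0.942

ρ_k = kρ / (1 + (k−1)ρ) = 6·0.73 / (1 + 5·0.73) = 4.380 / 4.650 = 0.942.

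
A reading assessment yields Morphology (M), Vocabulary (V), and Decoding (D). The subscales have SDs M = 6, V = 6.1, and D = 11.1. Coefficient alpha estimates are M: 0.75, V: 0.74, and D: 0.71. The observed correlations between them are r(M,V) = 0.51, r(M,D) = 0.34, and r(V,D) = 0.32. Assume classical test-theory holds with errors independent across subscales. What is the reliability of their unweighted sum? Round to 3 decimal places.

Var(M+V+D) = 6² + 6.1² + 11.1² + 2·[6·6.1·0.51 + 6·11.1·0.34 + 6.1·11.1·0.32] = 196.42 + 125.954 = 322.374.
Under uncorrelated errors the observed covariances equal the true-score covariances, so only the own-variance terms attenuate.
True-score variance = [6²·0.75 + 6.1²·0.74 + 11.1²·0.71] + 125.954 = 142.014 + 125.954 = 267.969.
Reliability = 267.969 / 322.374 = 0.831.

0.831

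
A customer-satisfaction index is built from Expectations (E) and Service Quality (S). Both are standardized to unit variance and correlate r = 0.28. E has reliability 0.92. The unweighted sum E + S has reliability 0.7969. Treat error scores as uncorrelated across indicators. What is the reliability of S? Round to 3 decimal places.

0.560

Var(E+S) = 2 + 2·0.28 = 2.560.
True-score variance = ρ_E + ρ_S + 2·0.28, so 0.7969 = (0.92 + ρ_S + 0.56) / 2.560.
ρ_S = 0.7969·2.560 − 0.92 − 0.56 = 0.560.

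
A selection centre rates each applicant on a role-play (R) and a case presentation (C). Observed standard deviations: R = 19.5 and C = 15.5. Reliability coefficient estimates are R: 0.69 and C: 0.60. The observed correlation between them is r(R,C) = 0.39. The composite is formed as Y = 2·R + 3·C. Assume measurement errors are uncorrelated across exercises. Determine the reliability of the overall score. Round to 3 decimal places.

Var(Y) = 2²·19.5² + 3²·15.5² + 2·[6·19.5·15.5·0.39] = 3683.25 + 1414.53 = 5097.78.
Under uncorrelated errors the observed covariances equal the true-score covariances, so only the own-variance terms attenuate.
True-score variance = [2²·19.5²·0.69 + 3²·15.5²·0.60] + 1414.53 = 2346.84 + 1414.53 = 3761.37.
Reliability = 3761.37 / 5097.78 = 0.738.

0.738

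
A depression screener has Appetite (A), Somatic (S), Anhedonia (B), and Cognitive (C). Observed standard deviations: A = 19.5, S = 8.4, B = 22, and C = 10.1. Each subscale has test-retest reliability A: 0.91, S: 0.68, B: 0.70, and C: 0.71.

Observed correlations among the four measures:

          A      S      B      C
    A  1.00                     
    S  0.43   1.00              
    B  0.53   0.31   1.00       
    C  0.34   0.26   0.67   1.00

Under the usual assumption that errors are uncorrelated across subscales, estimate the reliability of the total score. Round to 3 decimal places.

Var(A+S+B+C) = 19.5² + 8.4² + 22² + 10.1² + 2·[19.5·8.4·0.43 + 19.5·22·0.53 + 19.5·10.1·0.34 + 8.4·22·0.31 + 8.4·10.1·0.26 + 22·10.1·0.67] = 1036.82 + 1185.97 = 2222.79.
Under uncorrelated errors the observed covariances equal the true-score covariances, so only the own-variance terms attenuate.
True-score variance = [19.5²·0.91 + 8.4²·0.68 + 22²·0.70 + 10.1²·0.71] + 1185.97 = 805.235 + 1185.97 = 1991.21.
Reliability = 1991.21 / 2222.79 = 0.896.

0.896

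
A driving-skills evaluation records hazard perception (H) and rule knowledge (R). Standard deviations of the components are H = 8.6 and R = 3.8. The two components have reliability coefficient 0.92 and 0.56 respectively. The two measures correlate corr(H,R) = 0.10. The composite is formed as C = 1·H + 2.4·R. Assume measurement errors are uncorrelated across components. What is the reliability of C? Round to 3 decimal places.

Var(C) = 8.6² + 2.4²·3.8² + 2·[2.4·8.6·3.8·0.10] = 157.134 + 15.6864 = 172.821.
Under uncorrelated errors the observed covariances equal the true-score covariances, so only the own-variance terms attenuate.
True-score variance = [8.6²·0.92 + 2.4²·3.8²·0.56] + 15.6864 = 114.621 + 15.6864 = 130.307.
Reliability = 130.307 / 172.821 = 0.754.

0.754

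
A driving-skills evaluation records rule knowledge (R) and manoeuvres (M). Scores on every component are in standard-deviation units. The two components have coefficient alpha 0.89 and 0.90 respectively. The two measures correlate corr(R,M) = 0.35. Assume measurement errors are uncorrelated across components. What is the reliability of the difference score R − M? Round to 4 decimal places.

0.8385

Var(R−M) = 1 + 1 − 2·0.35 = 2 − 0.7 = 1.3.
With uncorrelated errors the cross-covariances are all true-score covariance, so they carry over unchanged; only the diagonal terms shrink to ρᵢσᵢ².
True-score variance = [0.89 + 0.90] − 0.7 = 1.79 − 0.7 = 1.09.
Reliability = 1.09 / 1.3 = 0.8385.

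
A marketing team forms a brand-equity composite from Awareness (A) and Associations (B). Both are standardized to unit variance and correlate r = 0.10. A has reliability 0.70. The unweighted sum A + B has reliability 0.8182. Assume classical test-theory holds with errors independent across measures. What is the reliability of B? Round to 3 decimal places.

0.900

Var(A+B) = 2 + 2·0.10 = 2.200.
True-score variance = ρ_A + ρ_B + 2·0.10, so 0.8182 = (0.70 + ρ_B + 0.20) / 2.200.
ρ_B = 0.8182·2.200 − 0.70 − 0.20 = 0.900.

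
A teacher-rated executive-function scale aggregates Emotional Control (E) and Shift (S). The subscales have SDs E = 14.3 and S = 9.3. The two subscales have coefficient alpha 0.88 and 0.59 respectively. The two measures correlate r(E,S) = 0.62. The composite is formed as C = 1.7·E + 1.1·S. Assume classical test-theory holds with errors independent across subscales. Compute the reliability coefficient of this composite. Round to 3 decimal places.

0.887

Var(C) = 1.7²·14.3² + 1.1²·9.3² + 2·[1.87·14.3·9.3·0.62] = 695.629 + 308.377 = 1004.01.
Because errors are independent across components, Cov(Tᵢ,Tⱼ) = Cov(Xᵢ,Xⱼ); the off-diagonal part of the true-score variance is the same as above.
True-score variance = [1.7²·14.3²·0.88 + 1.1²·9.3²·0.59] + 308.377 = 581.804 + 308.377 = 890.181.
Reliability = 890.181 / 1004.01 = 0.887.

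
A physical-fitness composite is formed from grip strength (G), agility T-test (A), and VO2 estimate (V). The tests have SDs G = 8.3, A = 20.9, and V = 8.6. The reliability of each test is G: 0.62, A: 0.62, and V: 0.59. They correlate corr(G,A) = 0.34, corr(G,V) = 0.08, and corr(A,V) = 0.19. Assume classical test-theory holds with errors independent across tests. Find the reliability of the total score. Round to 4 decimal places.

0.7138

Var(G+A+V) = 8.3² + 20.9² + 8.6² + 2·[8.3·20.9·0.34 + 8.3·8.6·0.08 + 20.9·8.6·0.19] = 579.66 + 197.682 = 777.342.
With uncorrelated errors the cross-covariances are all true-score covariance, so they carry over unchanged; only the diagonal terms shrink to ρᵢσᵢ².
True-score variance = [8.3²·0.62 + 20.9²·0.62 + 8.6²·0.59] + 197.682 = 357.17 + 197.682 = 554.852.
Reliability = 554.852 / 777.342 = 0.7138.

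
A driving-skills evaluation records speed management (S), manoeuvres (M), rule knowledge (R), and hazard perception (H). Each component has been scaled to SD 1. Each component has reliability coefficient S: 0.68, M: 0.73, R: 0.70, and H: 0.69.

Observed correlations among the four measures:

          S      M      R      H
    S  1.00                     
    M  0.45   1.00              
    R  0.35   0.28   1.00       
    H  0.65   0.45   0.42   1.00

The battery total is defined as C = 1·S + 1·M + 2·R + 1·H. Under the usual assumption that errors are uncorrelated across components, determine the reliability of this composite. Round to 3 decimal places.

Var(C) = 1 + 1 + 2² + 1 + 2·[0.45 + 2·0.35 + 0.65 + 2·0.28 + 0.45 + 2·0.42] = 7 + 7.3 = 14.3.
Because errors are independent across components, Cov(Tᵢ,Tⱼ) = Cov(Xᵢ,Xⱼ); the off-diagonal part of the true-score variance is the same as above.
True-score variance = [0.68 + 0.73 + 2²·0.70 + 0.69] + 7.3 = 4.9 + 7.3 = 12.2.
Reliability = 12.2 / 14.3 = 0.853.

0.853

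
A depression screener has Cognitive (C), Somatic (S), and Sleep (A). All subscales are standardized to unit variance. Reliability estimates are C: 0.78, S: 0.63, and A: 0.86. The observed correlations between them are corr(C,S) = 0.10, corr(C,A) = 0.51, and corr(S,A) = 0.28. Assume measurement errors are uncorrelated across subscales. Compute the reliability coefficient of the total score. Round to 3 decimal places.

0.847

Var(C+S+A) = 3 + 2·[0.10 + 0.51 + 0.28] = 3 + 1.78 = 4.78.
Under uncorrelated errors the observed covariances equal the true-score covariances, so only the own-variance terms attenuate.
True-score variance = [0.78 + 0.63 + 0.86] + 1.78 = 2.27 + 1.78 = 4.05.
Reliability = 4.05 / 4.78 = 0.847.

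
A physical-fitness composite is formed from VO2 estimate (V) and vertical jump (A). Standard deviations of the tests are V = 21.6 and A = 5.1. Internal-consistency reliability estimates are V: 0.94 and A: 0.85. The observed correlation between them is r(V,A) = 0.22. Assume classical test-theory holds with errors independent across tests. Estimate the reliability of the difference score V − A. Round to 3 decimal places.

Var(V−A) = 21.6² + 5.1² − 2·21.6·5.1·0.22 = 492.57 − 48.4704 = 444.1.
With uncorrelated errors the cross-covariances are all true-score covariance, so they carry over unchanged; only the diagonal terms shrink to ρᵢσᵢ².
True-score variance = [21.6²·0.94 + 5.1²·0.85] − 48.4704 = 460.675 − 48.4704 = 412.205.
Reliability = 412.205 / 444.1 = 0.928.

0.928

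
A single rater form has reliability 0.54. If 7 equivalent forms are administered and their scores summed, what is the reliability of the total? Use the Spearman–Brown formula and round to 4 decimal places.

0.8915

ρ_k = kρ / (1 + (k−1)ρ) = 7·0.54 / (1 + 6·0.54) = 3.780 / 4.240 = 0.8915.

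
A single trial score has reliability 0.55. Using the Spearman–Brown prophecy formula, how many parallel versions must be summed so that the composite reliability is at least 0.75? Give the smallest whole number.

3

k ≥ ρ*(1−ρ₁)/(ρ₁(1−ρ*)) = 0.75·0.45 / (0.55·0.25) = 2.455.
Smallest integer k = 3.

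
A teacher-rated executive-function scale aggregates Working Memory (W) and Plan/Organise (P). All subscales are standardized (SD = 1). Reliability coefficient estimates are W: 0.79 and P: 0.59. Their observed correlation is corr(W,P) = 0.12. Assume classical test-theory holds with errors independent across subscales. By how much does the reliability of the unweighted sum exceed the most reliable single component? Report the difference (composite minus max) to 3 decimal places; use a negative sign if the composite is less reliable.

-0.067

Var(sum) = 2 + 0.24 = 2.24; true-score variance = 1.38 + 0.24 = 1.62; composite reliability = 0.7232.
Max component reliability = 0.7900.
Difference = 0.7232 − 0.7900 = -0.067.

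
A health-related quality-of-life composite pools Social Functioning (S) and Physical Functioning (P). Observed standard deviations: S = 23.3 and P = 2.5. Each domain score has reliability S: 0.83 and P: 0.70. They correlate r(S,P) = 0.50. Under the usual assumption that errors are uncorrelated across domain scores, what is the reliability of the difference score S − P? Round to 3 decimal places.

0.808

Var(S−P) = 23.3² + 2.5² − 2·23.3·2.5·0.50 = 549.14 − 58.25 = 490.89.
With uncorrelated errors the cross-covariances are all true-score covariance, so they carry over unchanged; only the diagonal terms shrink to ρᵢσᵢ².
True-score variance = [23.3²·0.83 + 2.5²·0.70] − 58.25 = 454.974 − 58.25 = 396.724.
Reliability = 396.724 / 490.89 = 0.808.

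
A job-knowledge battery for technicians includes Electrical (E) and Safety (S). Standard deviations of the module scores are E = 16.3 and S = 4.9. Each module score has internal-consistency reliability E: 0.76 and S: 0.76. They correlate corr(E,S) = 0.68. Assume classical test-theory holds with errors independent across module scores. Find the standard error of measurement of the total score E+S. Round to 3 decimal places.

8.338

Var(total) = 289.7 + 108.623 = 398.323.
True-score variance = 220.172 + 108.623 = 328.795, so reliability = 0.8254.
Error variance = 398.323 − 328.795 = 69.528; SEM = √69.528 = 8.338.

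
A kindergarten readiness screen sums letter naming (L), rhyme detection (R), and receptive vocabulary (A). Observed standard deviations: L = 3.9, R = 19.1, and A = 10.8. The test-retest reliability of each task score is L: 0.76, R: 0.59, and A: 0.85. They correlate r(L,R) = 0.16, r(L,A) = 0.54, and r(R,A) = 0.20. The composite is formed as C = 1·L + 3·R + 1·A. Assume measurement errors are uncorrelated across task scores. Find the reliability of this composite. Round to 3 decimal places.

Var(C) = 3.9² + 3²·19.1² + 10.8² + 2·[3·3.9·19.1·0.16 + 3.9·10.8·0.54 + 3·19.1·10.8·0.20] = 3415.14 + 364.536 = 3779.68.
Because errors are independent across components, Cov(Tᵢ,Tⱼ) = Cov(Xᵢ,Xⱼ); the off-diagonal part of the true-score variance is the same as above.
True-score variance = [3.9²·0.76 + 3²·19.1²·0.59 + 10.8²·0.85] + 364.536 = 2047.84 + 364.536 = 2412.38.
Reliability = 2412.38 / 3779.68 = 0.638.

0.638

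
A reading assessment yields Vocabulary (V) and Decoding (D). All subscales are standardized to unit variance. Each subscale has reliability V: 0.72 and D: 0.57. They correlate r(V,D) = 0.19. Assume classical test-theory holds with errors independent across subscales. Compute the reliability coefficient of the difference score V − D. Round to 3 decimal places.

0.562

Var(V−D) = 1 + 1 − 2·0.19 = 2 − 0.38 = 1.62.
Under uncorrelated errors the observed covariances equal the true-score covariances, so only the own-variance terms attenuate.
True-score variance = [0.72 + 0.57] − 0.38 = 1.29 − 0.38 = 0.91.
Reliability = 0.91 / 1.62 = 0.562.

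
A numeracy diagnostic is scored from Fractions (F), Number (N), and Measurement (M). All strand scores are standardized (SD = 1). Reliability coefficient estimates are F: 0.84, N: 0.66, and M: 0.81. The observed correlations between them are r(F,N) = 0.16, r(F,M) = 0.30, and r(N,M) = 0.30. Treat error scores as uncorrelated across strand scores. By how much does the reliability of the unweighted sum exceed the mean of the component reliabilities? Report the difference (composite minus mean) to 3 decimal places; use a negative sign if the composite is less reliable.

Var(sum) = 3 + 1.52 = 4.52; true-score variance = 2.31 + 1.52 = 3.83; composite reliability = 0.8473.
Mean component reliability = 0.7700.
Difference = 0.8473 − 0.7700 = 0.077.

0.077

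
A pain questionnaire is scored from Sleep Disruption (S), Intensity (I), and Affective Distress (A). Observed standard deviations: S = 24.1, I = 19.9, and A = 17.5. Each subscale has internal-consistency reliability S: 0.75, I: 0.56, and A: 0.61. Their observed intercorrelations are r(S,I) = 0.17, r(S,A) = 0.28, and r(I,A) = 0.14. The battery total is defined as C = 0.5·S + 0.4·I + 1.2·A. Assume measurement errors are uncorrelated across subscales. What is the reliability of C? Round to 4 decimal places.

0.7288

Var(C) = 0.5²·24.1² + 0.4²·19.9² + 1.2²·17.5² + 2·[0.2·24.1·19.9·0.17 + 0.6·24.1·17.5·0.28 + 0.48·19.9·17.5·0.14] = 649.564 + 221.125 = 870.689.
With uncorrelated errors the cross-covariances are all true-score covariance, so they carry over unchanged; only the diagonal terms shrink to ρᵢσᵢ².
True-score variance = [0.5²·24.1²·0.75 + 0.4²·19.9²·0.56 + 1.2²·17.5²·0.61] + 221.125 = 413.394 + 221.125 = 634.519.
Reliability = 634.519 / 870.689 = 0.7288.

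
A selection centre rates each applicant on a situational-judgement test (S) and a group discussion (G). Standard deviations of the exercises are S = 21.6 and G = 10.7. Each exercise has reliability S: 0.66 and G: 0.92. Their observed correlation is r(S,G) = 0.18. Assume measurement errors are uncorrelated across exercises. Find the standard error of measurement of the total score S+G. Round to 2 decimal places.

12.95

Var(total) = 581.05 + 83.2032 = 664.253.
True-score variance = 413.26 + 83.2032 = 496.464, so reliability = 0.7474.
Error variance = 664.253 − 496.464 = 167.79; SEM = √167.79 = 12.95.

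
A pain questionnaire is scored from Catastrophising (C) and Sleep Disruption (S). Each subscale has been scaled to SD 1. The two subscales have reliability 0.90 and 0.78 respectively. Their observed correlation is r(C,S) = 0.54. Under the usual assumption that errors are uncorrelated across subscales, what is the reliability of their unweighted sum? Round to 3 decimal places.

Var(C+S) = 2 + 2·[0.54] = 2 + 1.08 = 3.08.
Under uncorrelated errors the observed covariances equal the true-score covariances, so only the own-variance terms attenuate.
True-score variance = [0.90 + 0.78] + 1.08 = 1.68 + 1.08 = 2.76.
Reliability = 2.76 / 3.08 = 0.896.

0.896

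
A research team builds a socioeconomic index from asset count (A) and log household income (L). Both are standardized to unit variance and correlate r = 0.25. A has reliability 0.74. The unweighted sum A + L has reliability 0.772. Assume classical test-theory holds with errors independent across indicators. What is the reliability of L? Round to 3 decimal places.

0.690

Var(A+L) = 2 + 2·0.25 = 2.500.
True-score variance = ρ_A + ρ_L + 2·0.25, so 0.772 = (0.74 + ρ_L + 0.50) / 2.500.
ρ_L = 0.772·2.500 − 0.74 − 0.50 = 0.690.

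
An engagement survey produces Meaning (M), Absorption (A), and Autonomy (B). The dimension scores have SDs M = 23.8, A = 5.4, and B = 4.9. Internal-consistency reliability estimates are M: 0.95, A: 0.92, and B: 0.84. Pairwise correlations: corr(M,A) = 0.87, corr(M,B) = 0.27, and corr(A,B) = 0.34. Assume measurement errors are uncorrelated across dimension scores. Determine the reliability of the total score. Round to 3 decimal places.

Var(M+A+B) = 23.8² + 5.4² + 4.9² + 2·[23.8·5.4·0.87 + 23.8·4.9·0.27 + 5.4·4.9·0.34] = 619.61 + 304.592 = 924.202.
Under uncorrelated errors the observed covariances equal the true-score covariances, so only the own-variance terms attenuate.
True-score variance = [23.8²·0.95 + 5.4²·0.92 + 4.9²·0.84] + 304.592 = 585.114 + 304.592 = 889.706.
Reliability = 889.706 / 924.202 = 0.963.

0.963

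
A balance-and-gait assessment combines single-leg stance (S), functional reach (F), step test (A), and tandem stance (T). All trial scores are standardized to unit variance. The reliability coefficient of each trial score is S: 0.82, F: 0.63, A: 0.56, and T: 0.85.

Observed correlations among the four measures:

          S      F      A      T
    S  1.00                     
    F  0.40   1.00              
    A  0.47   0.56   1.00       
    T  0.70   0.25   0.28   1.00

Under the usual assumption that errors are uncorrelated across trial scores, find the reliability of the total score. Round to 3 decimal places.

Var(S+F+A+T) = 4 + 2·[0.40 + 0.47 + 0.70 + 0.56 + 0.25 + 0.28] = 4 + 5.32 = 9.32.
Because errors are independent across components, Cov(Tᵢ,Tⱼ) = Cov(Xᵢ,Xⱼ); the off-diagonal part of the true-score variance is the same as above.
True-score variance = [0.82 + 0.63 + 0.56 + 0.85] + 5.32 = 2.86 + 5.32 = 8.18.
Reliability = 8.18 / 9.32 = 0.878.

0.878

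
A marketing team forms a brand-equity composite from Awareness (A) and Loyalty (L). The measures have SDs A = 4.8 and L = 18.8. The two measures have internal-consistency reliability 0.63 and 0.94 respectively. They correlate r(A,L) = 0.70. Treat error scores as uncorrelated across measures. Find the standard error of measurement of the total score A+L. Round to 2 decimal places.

5.45

Var(total) = 376.48 + 126.336 = 502.816.
True-score variance = 346.749 + 126.336 = 473.085, so reliability = 0.9409.
Error variance = 502.816 − 473.085 = 29.7312; SEM = √29.7312 = 5.45.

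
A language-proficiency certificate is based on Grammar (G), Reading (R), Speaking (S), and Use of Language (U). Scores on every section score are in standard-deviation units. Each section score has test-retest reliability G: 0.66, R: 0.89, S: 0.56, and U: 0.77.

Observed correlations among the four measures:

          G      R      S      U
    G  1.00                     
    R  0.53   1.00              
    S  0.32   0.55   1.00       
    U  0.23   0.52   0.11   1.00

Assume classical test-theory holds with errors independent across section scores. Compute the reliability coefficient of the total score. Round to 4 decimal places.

Var(G+R+S+U) = 4 + 2·[0.53 + 0.32 + 0.23 + 0.55 + 0.52 + 0.11] = 4 + 4.52 = 8.52.
With uncorrelated errors the cross-covariances are all true-score covariance, so they carry over unchanged; only the diagonal terms shrink to ρᵢσᵢ².
True-score variance = [0.66 + 0.89 + 0.56 + 0.77] + 4.52 = 2.88 + 4.52 = 7.4.
Reliability = 7.4 / 8.52 = 0.8685.

0.8685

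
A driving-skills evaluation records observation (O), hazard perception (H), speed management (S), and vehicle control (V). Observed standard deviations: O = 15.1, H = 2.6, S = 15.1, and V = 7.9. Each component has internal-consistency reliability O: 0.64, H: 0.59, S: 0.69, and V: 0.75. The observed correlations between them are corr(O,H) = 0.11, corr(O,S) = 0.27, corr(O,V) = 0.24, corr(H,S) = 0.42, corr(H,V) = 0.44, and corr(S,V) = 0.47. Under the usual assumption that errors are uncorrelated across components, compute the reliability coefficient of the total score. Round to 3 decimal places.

Var(O+H+S+V) = 15.1² + 2.6² + 15.1² + 7.9² + 2·[15.1·2.6·0.11 + 15.1·15.1·0.27 + 15.1·7.9·0.24 + 2.6·15.1·0.42 + 2.6·7.9·0.44 + 15.1·7.9·0.47] = 525.19 + 352.208 = 877.398.
With uncorrelated errors the cross-covariances are all true-score covariance, so they carry over unchanged; only the diagonal terms shrink to ρᵢσᵢ².
True-score variance = [15.1²·0.64 + 2.6²·0.59 + 15.1²·0.69 + 7.9²·0.75] + 352.208 = 354.049 + 352.208 = 706.257.
Reliability = 706.257 / 877.398 = 0.805.

0.805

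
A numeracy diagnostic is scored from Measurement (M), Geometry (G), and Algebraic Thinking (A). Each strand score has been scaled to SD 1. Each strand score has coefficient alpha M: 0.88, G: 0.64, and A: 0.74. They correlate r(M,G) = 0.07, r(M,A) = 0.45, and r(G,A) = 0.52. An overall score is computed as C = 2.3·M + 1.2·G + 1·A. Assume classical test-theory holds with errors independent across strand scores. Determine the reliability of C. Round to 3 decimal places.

0.876

Var(C) = 2.3² + 1.2² + 1 + 2·[2.76·0.07 + 2.3·0.45 + 1.2·0.52] = 7.73 + 3.7044 = 11.4344.
With uncorrelated errors the cross-covariances are all true-score covariance, so they carry over unchanged; only the diagonal terms shrink to ρᵢσᵢ².
True-score variance = [2.3²·0.88 + 1.2²·0.64 + 0.74] + 3.7044 = 6.3168 + 3.7044 = 10.0212.
Reliability = 10.0212 / 11.4344 = 0.876.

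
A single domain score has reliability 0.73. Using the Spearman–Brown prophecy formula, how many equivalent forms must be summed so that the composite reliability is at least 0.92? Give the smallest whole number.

k ≥ ρ*(1−ρ₁)/(ρ₁(1−ρ*)) = 0.92·0.27 / (0.73·0.08) = 4.253.
Smallest integer k = 5.

5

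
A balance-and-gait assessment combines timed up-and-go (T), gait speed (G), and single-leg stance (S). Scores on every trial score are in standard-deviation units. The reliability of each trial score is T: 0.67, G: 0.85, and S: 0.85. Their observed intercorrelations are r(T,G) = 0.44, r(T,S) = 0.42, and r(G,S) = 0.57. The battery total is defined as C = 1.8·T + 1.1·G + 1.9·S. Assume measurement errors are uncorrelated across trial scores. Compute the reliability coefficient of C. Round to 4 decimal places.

Var(C) = 1.8² + 1.1² + 1.9² + 2·[1.98·0.44 + 3.42·0.42 + 2.09·0.57] = 8.06 + 6.9978 = 15.0578.
Under uncorrelated errors the observed covariances equal the true-score covariances, so only the own-variance terms attenuate.
True-score variance = [1.8²·0.67 + 1.1²·0.85 + 1.9²·0.85] + 6.9978 = 6.2678 + 6.9978 = 13.2656.
Reliability = 13.2656 / 15.0578 = 0.8810.

0.8810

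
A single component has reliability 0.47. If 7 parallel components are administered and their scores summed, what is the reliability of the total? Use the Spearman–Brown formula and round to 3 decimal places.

0.861

ρ_k = kρ / (1 + (k−1)ρ) = 7·0.47 / (1 + 6·0.47) = 3.290 / 3.820 = 0.861.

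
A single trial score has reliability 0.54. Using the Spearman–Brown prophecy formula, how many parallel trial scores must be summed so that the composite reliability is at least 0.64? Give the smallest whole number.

2

k ≥ ρ*(1−ρ₁)/(ρ₁(1−ρ*)) = 0.64·0.46 / (0.54·0.36) = 1.514.
Smallest integer k = 2.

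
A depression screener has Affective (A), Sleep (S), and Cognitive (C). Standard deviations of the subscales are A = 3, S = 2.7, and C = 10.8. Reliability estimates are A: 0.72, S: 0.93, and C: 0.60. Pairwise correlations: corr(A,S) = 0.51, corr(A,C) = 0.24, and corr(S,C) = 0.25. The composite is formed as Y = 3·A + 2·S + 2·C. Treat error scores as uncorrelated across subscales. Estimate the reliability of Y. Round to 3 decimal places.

0.728

Var(Y) = 3²·3² + 2²·2.7² + 2²·10.8² + 2·[6·3·2.7·0.51 + 6·3·10.8·0.24 + 4·2.7·10.8·0.25] = 576.72 + 201.204 = 777.924.
Because errors are independent across components, Cov(Tᵢ,Tⱼ) = Cov(Xᵢ,Xⱼ); the off-diagonal part of the true-score variance is the same as above.
True-score variance = [3²·3²·0.72 + 2²·2.7²·0.93 + 2²·10.8²·0.60] + 201.204 = 365.375 + 201.204 = 566.579.
Reliability = 566.579 / 777.924 = 0.728.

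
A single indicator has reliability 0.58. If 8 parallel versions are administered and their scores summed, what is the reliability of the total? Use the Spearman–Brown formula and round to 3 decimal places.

0.917

ρ_k = kρ / (1 + (k−1)ρ) = 8·0.58 / (1 + 7·0.58) = 4.640 / 5.060 = 0.917.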